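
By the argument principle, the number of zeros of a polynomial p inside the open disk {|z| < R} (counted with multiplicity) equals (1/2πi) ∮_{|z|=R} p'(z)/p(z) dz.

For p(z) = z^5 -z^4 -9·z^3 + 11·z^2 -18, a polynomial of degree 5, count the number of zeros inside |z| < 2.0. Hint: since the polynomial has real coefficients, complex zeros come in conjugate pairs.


The zeros of p are: 3, -3, (1 + 1i), (1 - 1i), -1.
Their magnitudes are: 3, 3, 1.414, 1.414, 1.
Zeros with |z| < R = 2.0: (1 + 1i), (1 - 1i), -1.
Count = 3.
By the argument principle, (1/2πi) ∮_{|z|=R} p'(z)/p(z) dz equals exactly this count.

Number of zeros inside |z| < 2.0: 3.


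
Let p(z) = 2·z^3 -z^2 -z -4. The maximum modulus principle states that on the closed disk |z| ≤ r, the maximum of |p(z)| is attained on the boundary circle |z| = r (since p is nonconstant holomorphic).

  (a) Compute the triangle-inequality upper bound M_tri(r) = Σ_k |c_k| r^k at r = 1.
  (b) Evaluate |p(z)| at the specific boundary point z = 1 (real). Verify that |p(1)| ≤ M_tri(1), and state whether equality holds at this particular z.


Coefficients: c_0 = -4, c_1 = -1, c_2 = -1, c_3 = 2. Radius r = 1.
Part (a). Triangle bound: M_tri(r) = Σ_k |c_k| r^k
  = |-4|·1^0 + |-1|·1^1 + |-1|·1^2 + |2|·1^3
  = 4 + 1 + 1 + 2 = 8.
This bounds M(r) := max_{|z|=r} |p(z)| from above; equality holds iff all terms c_k z^k can be made to align in phase at a single z on |z|=r.
Part (b). At z = 1 (real, on the circle |z| = r):
  p(1) = (-4)·1^0 + (-1)·1^1 + (-1)·1^2 + (2)·1^3 = -4.
  |p(1)| = 4.
Check: |p(1)| = 4 ≤ 8 = M_tri(1). ✓ Equality does not hold at z = 1 (the coefficients have mixed signs, so the terms do not all align in phase there).

M_tri(1) = 8; |p(1)| = 4; equality at z=1: no.


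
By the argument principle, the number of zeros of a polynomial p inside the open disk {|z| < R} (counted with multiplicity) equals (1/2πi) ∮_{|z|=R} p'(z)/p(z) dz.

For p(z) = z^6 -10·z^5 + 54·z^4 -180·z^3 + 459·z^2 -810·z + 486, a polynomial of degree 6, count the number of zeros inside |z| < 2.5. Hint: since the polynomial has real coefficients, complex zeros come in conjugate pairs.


The zeros of p are: (3 + 3i), (3 - 3i), 1, (0 + 3i), (0 - 3i), 3.
Their magnitudes are: 4.243, 4.243, 1, 3, 3, 3.
Zeros with |z| < R = 2.5: 1.
Count = 1.
By the argument principle, (1/2πi) ∮_{|z|=R} p'(z)/p(z) dz equals exactly this count.

Number of zeros inside |z| < 2.5: 1.


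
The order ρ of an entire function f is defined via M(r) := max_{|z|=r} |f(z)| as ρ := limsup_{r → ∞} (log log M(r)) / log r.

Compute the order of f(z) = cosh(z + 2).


cosh(w) is a linear combination of e^{iw} and e^{−iw} (or e^w, e^{−w} in the hyperbolic case), so |cosh(w)| ≤ e^{|w|}. With w = z + 2, |w| ≤ 1|z| + 2 = 1r + 2 on |z| = r, giving M(r) ≤ e^{1r + 2}, so ρ ≤ 1. On a suitable ray (z = it for sin/cos; z = t for sinh/cosh, t real → ∞), |cosh(z + 2)| grows like e^{1|t|}/2, so ρ ≥ 1. Hence ρ = 1.
Therefore ρ = 1.

Order ρ = 1.


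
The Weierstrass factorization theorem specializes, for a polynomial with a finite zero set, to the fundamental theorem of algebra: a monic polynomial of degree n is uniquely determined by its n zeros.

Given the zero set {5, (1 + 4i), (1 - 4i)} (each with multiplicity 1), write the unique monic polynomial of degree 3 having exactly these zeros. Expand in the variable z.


The polynomial is p(z) = ∏_{α ∈ S} (z − α), where S = {5, (1 + 4i), (1 - 4i)}.
Expanding the product yields: p(z) = z^3 -7·z^2 + 27·z -85.
Note conjugate pairs combine to real quadratics: (z − (1+4i))(z − (1−4i)) = z² − 2z + 17.
The resulting polynomial has degree 3 and real coefficients as required.

p(z) = z^3 -7·z^2 + 27·z -85.


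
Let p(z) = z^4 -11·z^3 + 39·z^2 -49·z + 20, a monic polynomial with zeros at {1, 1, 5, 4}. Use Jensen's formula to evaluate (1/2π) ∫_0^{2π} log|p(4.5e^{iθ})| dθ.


Zeros: 1, 1, 4, 5; r = 4.5.
Inside |z| < r: 1, 1, 4. Outside (|z| ≥ r): 5.
p(0) = 20, so log|p(0)| = log(20) = 2.9957.
Apply Jensen: I(r) = log|p(0)| + Σ_k log(r/|z_k|), summed over zeros inside |z| < r.
  log(r/|z_k|) for z_k = 1: log(4.5/1) = 1.5041
  log(r/|z_k|) for z_k = 1: log(4.5/1) = 1.5041
  log(r/|z_k|) for z_k = 4: log(4.5/4) = 0.1178
  Outside zeros (5) contribute nothing to the Jensen sum.
Sum over inside zeros: 3.1259.
I(r) = log|p(0)| + (inside sum) = 2.9957 + 3.1259 = 6.1217.
Note: since some zeros are outside |z| ≤ r, the simplified n·log(r) form does NOT apply — only the inside zeros contribute.

I(r) ≈ 6.1217.


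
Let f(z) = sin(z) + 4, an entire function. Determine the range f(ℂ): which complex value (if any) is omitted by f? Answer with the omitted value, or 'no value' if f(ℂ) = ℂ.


Little Picard bounds the complement of f(ℂ) to at most one point.
sin is entire and surjective onto ℂ: for every w ∈ ℂ, sin(ζ) = w has a solution ζ ∈ ℂ (e.g., via the complex inverse arcsin). With ζ = z this gives z = ζ/(1). Then 1·sin(z) takes every value in 1·ℂ = ℂ, and adding 4 is a bijection of ℂ. So f is surjective and omits no value. (Note: only on the real line is sin bounded by [−1, 1].)

Omitted value: no value.


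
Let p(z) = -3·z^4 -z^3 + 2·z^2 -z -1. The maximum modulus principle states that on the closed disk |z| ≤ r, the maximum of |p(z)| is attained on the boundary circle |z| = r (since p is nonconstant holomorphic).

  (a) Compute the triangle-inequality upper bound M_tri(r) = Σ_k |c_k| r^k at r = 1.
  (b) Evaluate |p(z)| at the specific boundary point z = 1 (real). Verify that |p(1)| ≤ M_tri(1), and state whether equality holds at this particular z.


Coefficients: c_0 = -1, c_1 = -1, c_2 = 2, c_3 = -1, c_4 = -3. Radius r = 1.
Part (a). Triangle bound: M_tri(r) = Σ_k |c_k| r^k
  = |-1|·1^0 + |-1|·1^1 + |2|·1^2 + |-1|·1^3 + |-3|·1^4
  = 1 + 1 + 2 + 1 + 3 = 8.
This bounds M(r) := max_{|z|=r} |p(z)| from above; equality holds iff all terms c_k z^k can be made to align in phase at a single z on |z|=r.
Part (b). At z = 1 (real, on the circle |z| = r):
  p(1) = (-1)·1^0 + (-1)·1^1 + (2)·1^2 + (-1)·1^3 + (-3)·1^4 = -4.
  |p(1)| = 4.
Check: |p(1)| = 4 ≤ 8 = M_tri(1). ✓ Equality does not hold at z = 1 (the coefficients have mixed signs, so the terms do not all align in phase there).

M_tri(1) = 8; |p(1)| = 4; equality at z=1: no.


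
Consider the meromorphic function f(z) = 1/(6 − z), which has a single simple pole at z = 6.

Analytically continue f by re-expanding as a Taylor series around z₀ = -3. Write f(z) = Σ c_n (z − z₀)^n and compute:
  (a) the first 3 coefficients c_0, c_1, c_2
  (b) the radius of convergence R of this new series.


Let w = z − z₀, so z = z₀ + w.
Then 6 − z = 6 − (z₀ + w) = (6 − z₀) − w = 9 − w.
f(z) = 1/(9 − w) = (1/(9)) · 1/(1 − w/(9)) = Σ_{n≥0} w^n / (9)^(n+1).
So c_n = 1/(9)^(n+1):
  c_0 = 1/(9)^1 = 1/9.
  c_1 = 1/(9)^2 = 1/81.
  c_2 = 1/(9)^3 = 1/729.
The series is valid for |w/d| < 1, i.e. |z − z₀| < |d|.
Radius of convergence: R = |6 − z₀| = |9| = 9 (distance from z₀ to the singularity z = 6).

c_0 = 1/9, c_1 = 1/81, c_2 = 1/729; R = 9.


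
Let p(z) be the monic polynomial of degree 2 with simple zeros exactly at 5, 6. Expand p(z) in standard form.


The polynomial is p(z) = ∏_{α ∈ S} (z − α), where S = {5, 6}.
Expanding the product yields: p(z) = z^2 -11·z + 30.
The resulting polynomial has degree 2 and real coefficients as required.

p(z) = z^2 -11·z + 30.


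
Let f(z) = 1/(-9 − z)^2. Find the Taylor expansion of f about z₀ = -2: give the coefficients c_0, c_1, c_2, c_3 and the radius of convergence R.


Let w = z − z₀, so z = z₀ + w.
Then -9 − z = -9 − (z₀ + w) = (-9 − z₀) − w = -7 − w.
f(z) = 1/(-7 − w)^2 = (1/(-7)^2) · (1 − w/(-7))^{−2}.
By the binomial series (1−u)^{−2} = Σ_{n≥0} C(n+1, 1) u^n for |u|<1, with u = w/(-7):
  c_n = C(n+1, 1) / (-7)^(n+2).
  c_0 = 1/(-7)^2 = 1/49.
  c_1 = 2/(-7)^3 = -2/343.
  c_2 = 3/(-7)^4 = 3/2401.
  c_3 = 4/(-7)^5 = -4/16807.
The series is valid for |w/d| < 1, i.e. |z − z₀| < |d|.
Radius of convergence: R = |-9 − z₀| = |-7| = 7 (distance from z₀ to the singularity z = -9).

c_0 = 1/49, c_1 = -2/343, c_2 = 3/2401, c_3 = -4/16807; R = 7.


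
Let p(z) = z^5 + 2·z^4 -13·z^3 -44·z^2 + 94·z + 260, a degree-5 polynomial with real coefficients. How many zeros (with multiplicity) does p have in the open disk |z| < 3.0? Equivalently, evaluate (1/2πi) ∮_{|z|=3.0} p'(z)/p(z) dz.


The zeros of p are: (-3 + 2i), (-3 - 2i), (3 + 1i), (3 - 1i), -2.
Their magnitudes are: 3.606, 3.606, 3.162, 3.162, 2.
Zeros with |z| < R = 3.0: -2.
Count = 1.
By the argument principle, (1/2πi) ∮_{|z|=R} p'(z)/p(z) dz equals exactly this count.

Number of zeros inside |z| < 3.0: 1.


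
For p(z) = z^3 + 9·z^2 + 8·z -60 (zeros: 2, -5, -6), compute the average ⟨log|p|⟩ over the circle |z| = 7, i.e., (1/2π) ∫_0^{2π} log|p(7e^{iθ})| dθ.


Zeros: -6, -5, 2; r = 7.
Inside |z| < r: -6, -5, 2. Outside (|z| ≥ r): ∅.
p(0) = -60, so log|p(0)| = log(60) = 4.0943.
Apply Jensen: I(r) = log|p(0)| + Σ_k log(r/|z_k|), summed over zeros inside |z| < r.
  log(r/|z_k|) for z_k = 2: log(7/2) = 1.2528
  log(r/|z_k|) for z_k = -5: log(7/5) = 0.3365
  log(r/|z_k|) for z_k = -6: log(7/6) = 0.1542
Sum over inside zeros: 1.7434.
I(r) = log|p(0)| + (inside sum) = 4.0943 + 1.7434 = 5.8377.
Closed form (all zeros inside, monic): I(r) = n·log(r) = 3·log(7) = 5.8377. ✓

I(r) ≈ 5.8377.


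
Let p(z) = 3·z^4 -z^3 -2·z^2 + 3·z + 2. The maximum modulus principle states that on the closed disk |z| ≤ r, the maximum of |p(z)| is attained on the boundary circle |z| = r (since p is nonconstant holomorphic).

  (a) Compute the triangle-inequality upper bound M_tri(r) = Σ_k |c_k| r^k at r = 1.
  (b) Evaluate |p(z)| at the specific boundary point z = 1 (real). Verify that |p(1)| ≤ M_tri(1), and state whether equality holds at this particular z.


Coefficients: c_0 = 2, c_1 = 3, c_2 = -2, c_3 = -1, c_4 = 3. Radius r = 1.
Part (a). Triangle bound: M_tri(r) = Σ_k |c_k| r^k
  = |2|·1^0 + |3|·1^1 + |-2|·1^2 + |-1|·1^3 + |3|·1^4
  = 2 + 3 + 2 + 1 + 3 = 11.
This bounds M(r) := max_{|z|=r} |p(z)| from above; equality holds iff all terms c_k z^k can be made to align in phase at a single z on |z|=r.
Part (b). At z = 1 (real, on the circle |z| = r):
  p(1) = (2)·1^0 + (3)·1^1 + (-2)·1^2 + (-1)·1^3 + (3)·1^4 = 5.
  |p(1)| = 5.
Check: |p(1)| = 5 ≤ 11 = M_tri(1). ✓ Equality does not hold at z = 1 (the coefficients have mixed signs, so the terms do not all align in phase there).

M_tri(1) = 11; |p(1)| = 5; equality at z=1: no.


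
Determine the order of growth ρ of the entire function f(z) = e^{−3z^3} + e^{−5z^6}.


Each summand is entire of order 3 and 6 respectively (as in the single-exponential case). The order of a sum is at most the max of the orders, so ρ ≤ 6. For the lower bound: on |z|=r choose arg z so that -5z^6 is real positive; then |e^{-5z^6}| = e^{5r^6} while |e^{-3z^3}| ≤ e^{3r^3} = o(e^{5r^6}). So |f| ≥ e^{5r^6}(1 − o(1)) and ρ ≥ 6. Hence ρ = max(3, 6) = 6.
Therefore ρ = 6.

Order ρ = 6.


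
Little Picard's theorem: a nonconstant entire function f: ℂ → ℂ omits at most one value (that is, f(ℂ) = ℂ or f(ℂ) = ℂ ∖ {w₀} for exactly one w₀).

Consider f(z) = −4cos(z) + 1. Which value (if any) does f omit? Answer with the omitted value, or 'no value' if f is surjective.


Little Picard bounds the complement of f(ℂ) to at most one point.
cos is entire and surjective onto ℂ: for every w ∈ ℂ, cos(ζ) = w has a solution ζ ∈ ℂ (e.g., via the complex inverse arccos). With ζ = z this gives z = ζ/(1). Then -4·cos(z) takes every value in -4·ℂ = ℂ, and adding 1 is a bijection of ℂ. So f is surjective and omits no value. (Note: only on the real line is cos bounded by [−1, 1].)

Omitted value: no value.


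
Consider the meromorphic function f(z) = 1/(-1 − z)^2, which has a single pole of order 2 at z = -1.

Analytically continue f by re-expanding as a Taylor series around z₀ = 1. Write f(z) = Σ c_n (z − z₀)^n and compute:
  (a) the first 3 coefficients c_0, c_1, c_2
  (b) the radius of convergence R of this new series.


Let w = z − z₀, so z = z₀ + w.
Then -1 − z = -1 − (z₀ + w) = (-1 − z₀) − w = -2 − w.
f(z) = 1/(-2 − w)^2 = (1/(-2)^2) · (1 − w/(-2))^{−2}.
By the binomial series (1−u)^{−2} = Σ_{n≥0} C(n+1, 1) u^n for |u|<1, with u = w/(-2):
  c_n = C(n+1, 1) / (-2)^(n+2).
  c_0 = 1/(-2)^2 = 1/4.
  c_1 = 2/(-2)^3 = -1/4.
  c_2 = 3/(-2)^4 = 3/16.
The series is valid for |w/d| < 1, i.e. |z − z₀| < |d|.
Radius of convergence: R = |-1 − z₀| = |-2| = 2 (distance from z₀ to the singularity z = -1).

c_0 = 1/4, c_1 = -1/4, c_2 = 3/16; R = 2.


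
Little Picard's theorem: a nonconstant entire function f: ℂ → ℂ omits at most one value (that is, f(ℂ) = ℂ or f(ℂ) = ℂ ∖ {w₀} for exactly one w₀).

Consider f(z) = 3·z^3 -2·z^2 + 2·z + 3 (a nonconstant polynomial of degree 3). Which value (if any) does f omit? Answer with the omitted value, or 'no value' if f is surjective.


Little Picard bounds the complement of f(ℂ) to at most one point.
For every w ∈ ℂ, the equation p(z) − w = 0 is a nonconstant polynomial in z and hence has at least one root by the fundamental theorem of algebra. So p is surjective onto ℂ, omitting no value.

Omitted value: no value.


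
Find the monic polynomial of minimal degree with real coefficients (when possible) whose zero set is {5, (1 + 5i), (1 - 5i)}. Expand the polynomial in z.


The polynomial is p(z) = ∏_{α ∈ S} (z − α), where S = {5, (1 + 5i), (1 - 5i)}.
Expanding the product yields: p(z) = z^3 -7·z^2 + 36·z -130.
Note conjugate pairs combine to real quadratics: (z − (1+5i))(z − (1−5i)) = z² − 2z + 26.
The resulting polynomial has degree 3 and real coefficients as required.

p(z) = z^3 -7·z^2 + 36·z -130.


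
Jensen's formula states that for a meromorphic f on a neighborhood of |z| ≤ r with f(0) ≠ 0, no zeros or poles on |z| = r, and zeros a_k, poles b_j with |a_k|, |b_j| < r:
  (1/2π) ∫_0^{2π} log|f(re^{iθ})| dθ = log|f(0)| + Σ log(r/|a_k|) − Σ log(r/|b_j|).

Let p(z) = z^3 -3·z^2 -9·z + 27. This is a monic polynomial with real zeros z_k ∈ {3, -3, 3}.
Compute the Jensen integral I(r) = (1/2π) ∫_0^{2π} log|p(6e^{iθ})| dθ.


Zeros: -3, 3, 3; r = 6.
Inside |z| < r: -3, 3, 3. Outside (|z| ≥ r): ∅.
p(0) = 27, so log|p(0)| = log(27) = 3.2958.
Apply Jensen: I(r) = log|p(0)| + Σ_k log(r/|z_k|), summed over zeros inside |z| < r.
  log(r/|z_k|) for z_k = 3: log(6/3) = 0.6931
  log(r/|z_k|) for z_k = -3: log(6/3) = 0.6931
  log(r/|z_k|) for z_k = 3: log(6/3) = 0.6931
Sum over inside zeros: 2.0794.
I(r) = log|p(0)| + (inside sum) = 3.2958 + 2.0794 = 5.3753.
Closed form (all zeros inside, monic): I(r) = n·log(r) = 3·log(6) = 5.3753. ✓

I(r) ≈ 5.3753.


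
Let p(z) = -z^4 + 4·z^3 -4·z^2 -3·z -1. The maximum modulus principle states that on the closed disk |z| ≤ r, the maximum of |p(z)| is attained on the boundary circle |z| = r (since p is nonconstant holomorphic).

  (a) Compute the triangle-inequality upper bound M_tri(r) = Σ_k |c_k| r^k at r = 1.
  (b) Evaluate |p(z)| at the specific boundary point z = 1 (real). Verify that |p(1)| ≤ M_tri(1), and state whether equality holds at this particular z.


Coefficients: c_0 = -1, c_1 = -3, c_2 = -4, c_3 = 4, c_4 = -1. Radius r = 1.
Part (a). Triangle bound: M_tri(r) = Σ_k |c_k| r^k
  = |-1|·1^0 + |-3|·1^1 + |-4|·1^2 + |4|·1^3 + |-1|·1^4
  = 1 + 3 + 4 + 4 + 1 = 13.
This bounds M(r) := max_{|z|=r} |p(z)| from above; equality holds iff all terms c_k z^k can be made to align in phase at a single z on |z|=r.
Part (b). At z = 1 (real, on the circle |z| = r):
  p(1) = (-1)·1^0 + (-3)·1^1 + (-4)·1^2 + (4)·1^3 + (-1)·1^4 = -5.
  |p(1)| = 5.
Check: |p(1)| = 5 ≤ 13 = M_tri(1). ✓ Equality does not hold at z = 1 (the coefficients have mixed signs, so the terms do not all align in phase there).

M_tri(1) = 13; |p(1)| = 5; equality at z=1: no.


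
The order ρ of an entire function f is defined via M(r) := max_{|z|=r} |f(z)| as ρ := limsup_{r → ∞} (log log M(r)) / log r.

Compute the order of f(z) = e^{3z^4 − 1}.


|e^{3z^4 − 1}| = e^{Re(3·z^4) + -1} ≤ e^{3|z|^4 + -1} = e^{3r^4 + -1} on |z| = r, so ρ ≤ 4. Choosing z on |z|=r so that 3·z^4 is real positive (always possible by picking arg z appropriately) gives |f(z)| = e^{3r^4 + -1}, matching the bound. The additive constant -1 does not affect log log M(r) ~ 4·log r. Hence ρ = 4.
Therefore ρ = 4.

Order ρ = 4.


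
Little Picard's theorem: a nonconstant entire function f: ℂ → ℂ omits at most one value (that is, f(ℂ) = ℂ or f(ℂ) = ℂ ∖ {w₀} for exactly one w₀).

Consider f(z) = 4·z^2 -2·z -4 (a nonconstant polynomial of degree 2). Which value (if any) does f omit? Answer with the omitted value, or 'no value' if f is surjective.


Little Picard bounds the complement of f(ℂ) to at most one point.
For every w ∈ ℂ, the equation p(z) − w = 0 is a nonconstant polynomial in z and hence has at least one root by the fundamental theorem of algebra. So p is surjective onto ℂ, omitting no value.

Omitted value: no value.


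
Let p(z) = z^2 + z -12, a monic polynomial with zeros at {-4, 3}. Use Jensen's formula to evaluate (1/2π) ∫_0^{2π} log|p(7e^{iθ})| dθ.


Zeros: -4, 3; r = 7.
Inside |z| < r: -4, 3. Outside (|z| ≥ r): ∅.
p(0) = -12, so log|p(0)| = log(12) = 2.4849.
Apply Jensen: I(r) = log|p(0)| + Σ_k log(r/|z_k|), summed over zeros inside |z| < r.
  log(r/|z_k|) for z_k = -4: log(7/4) = 0.5596
  log(r/|z_k|) for z_k = 3: log(7/3) = 0.8473
Sum over inside zeros: 1.4069.
I(r) = log|p(0)| + (inside sum) = 2.4849 + 1.4069 = 3.8918.
Closed form (all zeros inside, monic): I(r) = n·log(r) = 2·log(7) = 3.8918. ✓

I(r) ≈ 3.8918.


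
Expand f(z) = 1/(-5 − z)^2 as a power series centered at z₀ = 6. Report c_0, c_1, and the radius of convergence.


Let w = z − z₀, so z = z₀ + w.
Then -5 − z = -5 − (z₀ + w) = (-5 − z₀) − w = -11 − w.
f(z) = 1/(-11 − w)^2 = (1/(-11)^2) · (1 − w/(-11))^{−2}.
By the binomial series (1−u)^{−2} = Σ_{n≥0} C(n+1, 1) u^n for |u|<1, with u = w/(-11):
  c_n = C(n+1, 1) / (-11)^(n+2).
  c_0 = 1/(-11)^2 = 1/121.
  c_1 = 2/(-11)^3 = -2/1331.
The series is valid for |w/d| < 1, i.e. |z − z₀| < |d|.
Radius of convergence: R = |-5 − z₀| = |-11| = 11 (distance from z₀ to the singularity z = -5).

c_0 = 1/121, c_1 = -2/1331; R = 11.


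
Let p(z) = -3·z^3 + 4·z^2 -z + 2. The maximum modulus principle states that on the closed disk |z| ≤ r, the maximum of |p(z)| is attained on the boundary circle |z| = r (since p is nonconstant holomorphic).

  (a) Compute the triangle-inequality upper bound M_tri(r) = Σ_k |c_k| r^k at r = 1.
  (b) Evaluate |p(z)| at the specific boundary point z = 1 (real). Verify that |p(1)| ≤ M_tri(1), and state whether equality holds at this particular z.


Coefficients: c_0 = 2, c_1 = -1, c_2 = 4, c_3 = -3. Radius r = 1.
Part (a). Triangle bound: M_tri(r) = Σ_k |c_k| r^k
  = |2|·1^0 + |-1|·1^1 + |4|·1^2 + |-3|·1^3
  = 2 + 1 + 4 + 3 = 10.
This bounds M(r) := max_{|z|=r} |p(z)| from above; equality holds iff all terms c_k z^k can be made to align in phase at a single z on |z|=r.
Part (b). At z = 1 (real, on the circle |z| = r):
  p(1) = (2)·1^0 + (-1)·1^1 + (4)·1^2 + (-3)·1^3 = 2.
  |p(1)| = 2.
Check: |p(1)| = 2 ≤ 10 = M_tri(1). ✓ Equality does not hold at z = 1 (the coefficients have mixed signs, so the terms do not all align in phase there).

M_tri(1) = 10; |p(1)| = 2; equality at z=1: no.


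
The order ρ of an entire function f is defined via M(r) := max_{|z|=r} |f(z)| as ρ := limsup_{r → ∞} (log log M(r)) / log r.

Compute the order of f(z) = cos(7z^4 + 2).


Write cos(w) = (e^{iw} ± e^{−iw})/(2 or 2i), so |cos(w)| ≤ e^{|w|}. With w = 7z^4 + 2, |w| ≤ 7r^4 + 2 on |z|=r, giving M(r) ≤ e^{7r^4 + 2} and ρ ≤ 4. For the lower bound, choose z on |z|=r with 7z^4 purely imaginary of modulus 7r^4; then |cos(7z^4 + 2)| grows like e^{7r^4}/2, so ρ ≥ 4. Hence ρ = 4.
Therefore ρ = 4.

Order ρ = 4.


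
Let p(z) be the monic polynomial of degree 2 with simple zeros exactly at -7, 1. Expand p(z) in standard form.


The polynomial is p(z) = ∏_{α ∈ S} (z − α), where S = {-7, 1}.
Expanding the product yields: p(z) = z^2 + 6·z -7.
The resulting polynomial has degree 2 and real coefficients as required.

p(z) = z^2 + 6·z -7.


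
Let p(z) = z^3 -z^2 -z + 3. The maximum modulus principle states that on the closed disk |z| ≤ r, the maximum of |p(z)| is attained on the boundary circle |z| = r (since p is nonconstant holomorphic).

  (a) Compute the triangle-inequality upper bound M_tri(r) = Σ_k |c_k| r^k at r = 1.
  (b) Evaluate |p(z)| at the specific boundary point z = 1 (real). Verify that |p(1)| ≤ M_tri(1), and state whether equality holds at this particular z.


Coefficients: c_0 = 3, c_1 = -1, c_2 = -1, c_3 = 1. Radius r = 1.
Part (a). Triangle bound: M_tri(r) = Σ_k |c_k| r^k
  = |3|·1^0 + |-1|·1^1 + |-1|·1^2 + |1|·1^3
  = 3 + 1 + 1 + 1 = 6.
This bounds M(r) := max_{|z|=r} |p(z)| from above; equality holds iff all terms c_k z^k can be made to align in phase at a single z on |z|=r.
Part (b). At z = 1 (real, on the circle |z| = r):
  p(1) = (3)·1^0 + (-1)·1^1 + (-1)·1^2 + (1)·1^3 = 2.
  |p(1)| = 2.
Check: |p(1)| = 2 ≤ 6 = M_tri(1). ✓ Equality does not hold at z = 1 (the coefficients have mixed signs, so the terms do not all align in phase there).

M_tri(1) = 6; |p(1)| = 2; equality at z=1: no.


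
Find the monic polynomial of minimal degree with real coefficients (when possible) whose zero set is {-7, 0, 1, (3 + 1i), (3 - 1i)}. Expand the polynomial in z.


The polynomial is p(z) = ∏_{α ∈ S} (z − α), where S = {-7, 0, 1, (3 + 1i), (3 - 1i)}.
Expanding the product yields: p(z) = z^5 -33·z^3 + 102·z^2 -70·z.
Note conjugate pairs combine to real quadratics: (z − (3+1i))(z − (3−1i)) = z² − 6z + 10.
The resulting polynomial has degree 5 and real coefficients as required.

p(z) = z^5 -33·z^3 + 102·z^2 -70·z.


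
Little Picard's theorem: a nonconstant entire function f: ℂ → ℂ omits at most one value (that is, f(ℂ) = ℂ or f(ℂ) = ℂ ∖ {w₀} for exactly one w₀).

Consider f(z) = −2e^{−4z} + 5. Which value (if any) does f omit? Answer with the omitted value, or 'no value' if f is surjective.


Little Picard bounds the complement of f(ℂ) to at most one point.
e^{−4z} is never zero on ℂ, so -2·e^{−4z} takes every value in ℂ ∖ {0}. Adding 5 shifts the range to ℂ ∖ {5}. Thus f omits exactly the value 5.

Omitted value: 5.


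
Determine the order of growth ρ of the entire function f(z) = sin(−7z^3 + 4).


Write sin(w) = (e^{iw} ± e^{−iw})/(2 or 2i), so |sin(w)| ≤ e^{|w|}. With w = −7z^3 + 4, |w| ≤ 7r^3 + 4 on |z|=r, giving M(r) ≤ e^{7r^3 + 4} and ρ ≤ 3. For the lower bound, choose z on |z|=r with -7z^3 purely imaginary of modulus 7r^3; then |sin(−7z^3 + 4)| grows like e^{7r^3}/2, so ρ ≥ 3. Hence ρ = 3.
Therefore ρ = 3.

Order ρ = 3.


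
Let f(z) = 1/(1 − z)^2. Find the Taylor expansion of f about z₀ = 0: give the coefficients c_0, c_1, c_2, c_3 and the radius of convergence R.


Let w = z − z₀, so z = z₀ + w.
Then 1 − z = 1 − (z₀ + w) = (1 − z₀) − w = 1 − w.
f(z) = 1/(1 − w)^2 = (1/(1)^2) · (1 − w/(1))^{−2}.
By the binomial series (1−u)^{−2} = Σ_{n≥0} C(n+1, 1) u^n for |u|<1, with u = w/(1):
  c_n = C(n+1, 1) / (1)^(n+2).
  c_0 = 1/(1)^2 = 1.
  c_1 = 2/(1)^3 = 2.
  c_2 = 3/(1)^4 = 3.
  c_3 = 4/(1)^5 = 4.
The series is valid for |w/d| < 1, i.e. |z − z₀| < |d|.
Radius of convergence: R = |1 − z₀| = |1| = 1 (distance from z₀ to the singularity z = 1).

c_0 = 1, c_1 = 2, c_2 = 3, c_3 = 4; R = 1.


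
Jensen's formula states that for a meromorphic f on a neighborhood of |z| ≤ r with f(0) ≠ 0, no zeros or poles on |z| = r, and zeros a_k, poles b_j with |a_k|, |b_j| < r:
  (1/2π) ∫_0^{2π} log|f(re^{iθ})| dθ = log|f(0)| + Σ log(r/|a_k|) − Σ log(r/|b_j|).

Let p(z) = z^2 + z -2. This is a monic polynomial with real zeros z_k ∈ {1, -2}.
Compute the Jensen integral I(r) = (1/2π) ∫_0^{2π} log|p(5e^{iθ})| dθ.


Zeros: -2, 1; r = 5.
Inside |z| < r: -2, 1. Outside (|z| ≥ r): ∅.
p(0) = -2, so log|p(0)| = log(2) = 0.6931.
Apply Jensen: I(r) = log|p(0)| + Σ_k log(r/|z_k|), summed over zeros inside |z| < r.
  log(r/|z_k|) for z_k = 1: log(5/1) = 1.6094
  log(r/|z_k|) for z_k = -2: log(5/2) = 0.9163
Sum over inside zeros: 2.5257.
I(r) = log|p(0)| + (inside sum) = 0.6931 + 2.5257 = 3.2189.
Closed form (all zeros inside, monic): I(r) = n·log(r) = 2·log(5) = 3.2189. ✓

I(r) ≈ 3.2189.


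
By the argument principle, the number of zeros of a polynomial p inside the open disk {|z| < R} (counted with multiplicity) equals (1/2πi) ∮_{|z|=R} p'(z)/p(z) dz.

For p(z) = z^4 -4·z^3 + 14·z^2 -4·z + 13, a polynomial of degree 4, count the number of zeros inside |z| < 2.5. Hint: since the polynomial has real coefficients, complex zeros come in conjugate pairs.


The zeros of p are: (2 + 3i), (2 - 3i), (0 + 1i), (0 - 1i).
Their magnitudes are: 3.606, 3.606, 1, 1.
Zeros with |z| < R = 2.5: (0 + 1i), (0 - 1i).
Count = 2.
By the argument principle, (1/2πi) ∮_{|z|=R} p'(z)/p(z) dz equals exactly this count.

Number of zeros inside |z| < 2.5: 2.


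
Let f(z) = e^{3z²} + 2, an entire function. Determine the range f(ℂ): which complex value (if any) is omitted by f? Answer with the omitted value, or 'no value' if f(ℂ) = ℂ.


Little Picard bounds the complement of f(ℂ) to at most one point.
The exponent g(z) = 3z² is a nonconstant polynomial, hence surjective onto ℂ. So e^{g(z)} takes every value in {e^w : w ∈ ℂ} = ℂ ∖ {0}. Adding 2 shifts the range to ℂ ∖ {2}. f omits exactly 2.

Omitted value: 2.


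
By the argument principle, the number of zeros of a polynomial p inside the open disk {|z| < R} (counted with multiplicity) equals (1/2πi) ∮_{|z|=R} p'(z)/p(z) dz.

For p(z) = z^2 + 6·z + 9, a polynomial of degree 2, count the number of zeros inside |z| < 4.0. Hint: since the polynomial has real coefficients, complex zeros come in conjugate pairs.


The zeros of p are: -3, -3.
Their magnitudes are: 3, 3.
Zeros with |z| < R = 4.0: -3, -3.
Count = 2.
By the argument principle, (1/2πi) ∮_{|z|=R} p'(z)/p(z) dz equals exactly this count.

Number of zeros inside |z| < 4.0: 2.


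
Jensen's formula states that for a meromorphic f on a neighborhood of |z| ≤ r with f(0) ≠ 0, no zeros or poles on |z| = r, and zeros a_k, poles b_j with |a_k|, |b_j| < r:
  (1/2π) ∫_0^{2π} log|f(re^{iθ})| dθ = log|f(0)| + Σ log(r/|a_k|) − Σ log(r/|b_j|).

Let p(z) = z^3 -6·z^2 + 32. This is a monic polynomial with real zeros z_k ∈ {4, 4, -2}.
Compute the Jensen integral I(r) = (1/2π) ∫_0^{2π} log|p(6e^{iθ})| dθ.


Zeros: -2, 4, 4; r = 6.
Inside |z| < r: -2, 4, 4. Outside (|z| ≥ r): ∅.
p(0) = 32, so log|p(0)| = log(32) = 3.4657.
Apply Jensen: I(r) = log|p(0)| + Σ_k log(r/|z_k|), summed over zeros inside |z| < r.
  log(r/|z_k|) for z_k = 4: log(6/4) = 0.4055
  log(r/|z_k|) for z_k = 4: log(6/4) = 0.4055
  log(r/|z_k|) for z_k = -2: log(6/2) = 1.0986
Sum over inside zeros: 1.9095.
I(r) = log|p(0)| + (inside sum) = 3.4657 + 1.9095 = 5.3753.
Closed form (all zeros inside, monic): I(r) = n·log(r) = 3·log(6) = 5.3753. ✓

I(r) ≈ 5.3753.


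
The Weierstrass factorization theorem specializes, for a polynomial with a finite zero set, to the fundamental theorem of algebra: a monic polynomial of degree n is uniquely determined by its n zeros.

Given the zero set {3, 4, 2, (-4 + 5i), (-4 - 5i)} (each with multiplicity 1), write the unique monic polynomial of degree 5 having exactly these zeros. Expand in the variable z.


The polynomial is p(z) = ∏_{α ∈ S} (z − α), where S = {3, 4, 2, (-4 + 5i), (-4 - 5i)}.
Expanding the product yields: p(z) = z^5 -z^4 -5·z^3 -185·z^2 + 874·z -984.
Note conjugate pairs combine to real quadratics: (z − (-4+5i))(z − (-4−5i)) = z² + 8z + 41.
The resulting polynomial has degree 5 and real coefficients as required.

p(z) = z^5 -z^4 -5·z^3 -185·z^2 + 874·z -984.


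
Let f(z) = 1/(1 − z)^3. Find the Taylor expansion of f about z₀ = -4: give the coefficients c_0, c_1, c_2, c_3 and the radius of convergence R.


Let w = z − z₀, so z = z₀ + w.
Then 1 − z = 1 − (z₀ + w) = (1 − z₀) − w = 5 − w.
f(z) = 1/(5 − w)^3 = (1/(5)^3) · (1 − w/(5))^{−3}.
By the binomial series (1−u)^{−3} = Σ_{n≥0} C(n+2, 2) u^n for |u|<1, with u = w/(5):
  c_n = C(n+2, 2) / (5)^(n+3).
  c_0 = 1/(5)^3 = 1/125.
  c_1 = 3/(5)^4 = 3/625.
  c_2 = 6/(5)^5 = 6/3125.
  c_3 = 10/(5)^6 = 2/3125.
The series is valid for |w/d| < 1, i.e. |z − z₀| < |d|.
Radius of convergence: R = |1 − z₀| = |5| = 5 (distance from z₀ to the singularity z = 1).

c_0 = 1/125, c_1 = 3/625, c_2 = 6/3125, c_3 = 2/3125; R = 5.


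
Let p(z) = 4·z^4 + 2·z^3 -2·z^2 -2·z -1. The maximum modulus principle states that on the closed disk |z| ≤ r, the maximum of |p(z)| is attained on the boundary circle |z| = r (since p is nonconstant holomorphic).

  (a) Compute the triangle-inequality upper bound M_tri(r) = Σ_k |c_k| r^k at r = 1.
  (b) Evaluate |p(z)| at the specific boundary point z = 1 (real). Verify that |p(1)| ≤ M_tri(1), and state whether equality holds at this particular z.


Coefficients: c_0 = -1, c_1 = -2, c_2 = -2, c_3 = 2, c_4 = 4. Radius r = 1.
Part (a). Triangle bound: M_tri(r) = Σ_k |c_k| r^k
  = |-1|·1^0 + |-2|·1^1 + |-2|·1^2 + |2|·1^3 + |4|·1^4
  = 1 + 2 + 2 + 2 + 4 = 11.
This bounds M(r) := max_{|z|=r} |p(z)| from above; equality holds iff all terms c_k z^k can be made to align in phase at a single z on |z|=r.
Part (b). At z = 1 (real, on the circle |z| = r):
  p(1) = (-1)·1^0 + (-2)·1^1 + (-2)·1^2 + (2)·1^3 + (4)·1^4 = 1.
  |p(1)| = 1.
Check: |p(1)| = 1 ≤ 11 = M_tri(1). ✓ Equality does not hold at z = 1 (the coefficients have mixed signs, so the terms do not all align in phase there).

M_tri(1) = 11; |p(1)| = 1; equality at z=1: no.


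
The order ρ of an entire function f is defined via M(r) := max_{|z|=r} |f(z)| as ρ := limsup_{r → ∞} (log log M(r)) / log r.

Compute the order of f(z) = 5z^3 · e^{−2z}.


M(r) = max_{|z|=r} |5|·|z|^3·|e^{−2z}| = 5·r^3 · e^{2r^1} (the factors attain their maxima compatibly on |z|=r). Then log M(r) = log 5 + 3·log r + 2r^1, dominated by the last term, so log log M(r) ~ 1·log r. The polynomial factor 5z^3 contributes only a log r term and does not affect the order. ρ = 1.
Therefore ρ = 1.

Order ρ = 1.


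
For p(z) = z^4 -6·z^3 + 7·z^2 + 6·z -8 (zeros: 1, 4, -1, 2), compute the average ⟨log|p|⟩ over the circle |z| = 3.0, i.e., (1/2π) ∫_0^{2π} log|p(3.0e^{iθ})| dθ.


Zeros: -1, 1, 2, 4; r = 3.0.
Inside |z| < r: -1, 1, 2. Outside (|z| ≥ r): 4.
p(0) = -8, so log|p(0)| = log(8) = 2.0794.
Apply Jensen: I(r) = log|p(0)| + Σ_k log(r/|z_k|), summed over zeros inside |z| < r.
  log(r/|z_k|) for z_k = 1: log(3.0/1) = 1.0986
  log(r/|z_k|) for z_k = -1: log(3.0/1) = 1.0986
  log(r/|z_k|) for z_k = 2: log(3.0/2) = 0.4055
  Outside zeros (4) contribute nothing to the Jensen sum.
Sum over inside zeros: 2.6027.
I(r) = log|p(0)| + (inside sum) = 2.0794 + 2.6027 = 4.6821.
Note: since some zeros are outside |z| ≤ r, the simplified n·log(r) form does NOT apply — only the inside zeros contribute.

I(r) ≈ 4.6821.


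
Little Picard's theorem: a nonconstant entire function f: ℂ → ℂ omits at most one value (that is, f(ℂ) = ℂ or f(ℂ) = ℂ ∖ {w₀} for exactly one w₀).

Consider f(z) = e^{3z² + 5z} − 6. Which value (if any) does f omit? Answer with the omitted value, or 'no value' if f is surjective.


Little Picard bounds the complement of f(ℂ) to at most one point.
The exponent g(z) = 3z² + 5z is a nonconstant polynomial, hence surjective onto ℂ. So e^{g(z)} takes every value in {e^w : w ∈ ℂ} = ℂ ∖ {0}. Adding -6 shifts the range to ℂ ∖ {-6}. f omits exactly -6.

Omitted value: -6.


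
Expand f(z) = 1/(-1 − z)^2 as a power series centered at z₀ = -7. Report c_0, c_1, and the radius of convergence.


Let w = z − z₀, so z = z₀ + w.
Then -1 − z = -1 − (z₀ + w) = (-1 − z₀) − w = 6 − w.
f(z) = 1/(6 − w)^2 = (1/(6)^2) · (1 − w/(6))^{−2}.
By the binomial series (1−u)^{−2} = Σ_{n≥0} C(n+1, 1) u^n for |u|<1, with u = w/(6):
  c_n = C(n+1, 1) / (6)^(n+2).
  c_0 = 1/(6)^2 = 1/36.
  c_1 = 2/(6)^3 = 1/108.
The series is valid for |w/d| < 1, i.e. |z − z₀| < |d|.
Radius of convergence: R = |-1 − z₀| = |6| = 6 (distance from z₀ to the singularity z = -1).

c_0 = 1/36, c_1 = 1/108; R = 6.


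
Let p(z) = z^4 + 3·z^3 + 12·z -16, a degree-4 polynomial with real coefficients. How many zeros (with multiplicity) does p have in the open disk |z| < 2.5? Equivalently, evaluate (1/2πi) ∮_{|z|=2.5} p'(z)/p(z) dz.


The zeros of p are: -4, (0 + 2i), (0 - 2i), 1.
Their magnitudes are: 4, 2, 2, 1.
Zeros with |z| < R = 2.5: (0 + 2i), (0 - 2i), 1.
Count = 3.
By the argument principle, (1/2πi) ∮_{|z|=R} p'(z)/p(z) dz equals exactly this count.

Number of zeros inside |z| < 2.5: 3.


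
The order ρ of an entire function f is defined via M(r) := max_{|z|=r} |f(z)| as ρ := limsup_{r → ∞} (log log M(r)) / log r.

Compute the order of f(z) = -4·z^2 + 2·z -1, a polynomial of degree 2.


|f(z)| ≤ Σ|c_k|·r^k = O(r^2) as r → ∞. Polynomial growth is O(e^{r^ε}) for every ε > 0 (since r^2/e^{r^ε} → 0), so ρ ≤ ε for all ε > 0, i.e. ρ = 0. Every nonconstant polynomial has order 0.
Therefore ρ = 0.

Order ρ = 0.


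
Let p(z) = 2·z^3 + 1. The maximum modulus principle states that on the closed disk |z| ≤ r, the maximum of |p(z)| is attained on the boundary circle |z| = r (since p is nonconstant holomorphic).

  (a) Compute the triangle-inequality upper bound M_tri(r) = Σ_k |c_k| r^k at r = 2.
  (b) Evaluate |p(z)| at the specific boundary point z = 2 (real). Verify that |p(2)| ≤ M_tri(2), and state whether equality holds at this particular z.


Coefficients: c_0 = 1, c_1 = 0, c_2 = 0, c_3 = 2. Radius r = 2.
Part (a). Triangle bound: M_tri(r) = Σ_k |c_k| r^k
  = |1|·2^0 + |0|·2^1 + |0|·2^2 + |2|·2^3
  = 1 + 0 + 0 + 16 = 17.
This bounds M(r) := max_{|z|=r} |p(z)| from above; equality holds iff all terms c_k z^k can be made to align in phase at a single z on |z|=r.
Part (b). At z = 2 (real, on the circle |z| = r):
  p(2) = (1)·2^0 + (0)·2^1 + (0)·2^2 + (2)·2^3 = 17.
  |p(2)| = 17.
Since all nonzero coefficients share the same sign, |p(2)| = 17 = M_tri(2); the triangle bound is attained at z = 2, so in fact M(r) = 17.

M_tri(2) = 17; |p(2)| = 17; equality at z=2: yes.


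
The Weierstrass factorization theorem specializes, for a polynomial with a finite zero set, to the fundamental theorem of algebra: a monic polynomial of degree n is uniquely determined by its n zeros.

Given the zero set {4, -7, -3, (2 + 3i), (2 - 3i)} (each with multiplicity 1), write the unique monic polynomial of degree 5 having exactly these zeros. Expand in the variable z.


The polynomial is p(z) = ∏_{α ∈ S} (z − α), where S = {4, -7, -3, (2 + 3i), (2 - 3i)}.
Expanding the product yields: p(z) = z^5 + 2·z^4 -30·z^3 + 70·z^2 + 89·z -1092.
Note conjugate pairs combine to real quadratics: (z − (2+3i))(z − (2−3i)) = z² − 4z + 13.
The resulting polynomial has degree 5 and real coefficients as required.

p(z) = z^5 + 2·z^4 -30·z^3 + 70·z^2 + 89·z -1092.


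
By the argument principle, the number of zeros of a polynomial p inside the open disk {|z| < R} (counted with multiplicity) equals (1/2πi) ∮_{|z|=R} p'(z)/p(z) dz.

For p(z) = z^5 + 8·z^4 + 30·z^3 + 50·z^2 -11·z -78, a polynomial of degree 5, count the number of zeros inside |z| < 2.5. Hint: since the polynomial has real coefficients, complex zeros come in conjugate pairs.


The zeros of p are: (-2 + 3i), (-2 - 3i), -2, -3, 1.
Their magnitudes are: 3.606, 3.606, 2, 3, 1.
Zeros with |z| < R = 2.5: -2, 1.
Count = 2.
By the argument principle, (1/2πi) ∮_{|z|=R} p'(z)/p(z) dz equals exactly this count.

Number of zeros inside |z| < 2.5: 2.


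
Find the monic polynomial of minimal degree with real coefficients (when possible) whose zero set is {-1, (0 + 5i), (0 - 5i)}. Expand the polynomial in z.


The polynomial is p(z) = ∏_{α ∈ S} (z − α), where S = {-1, (0 + 5i), (0 - 5i)}.
Expanding the product yields: p(z) = z^3 + z^2 + 25·z + 25.
Note conjugate pairs combine to real quadratics: (z − (0+5i))(z − (0−5i)) = z² + 25.
The resulting polynomial has degree 3 and real coefficients as required.

p(z) = z^3 + z^2 + 25·z + 25.


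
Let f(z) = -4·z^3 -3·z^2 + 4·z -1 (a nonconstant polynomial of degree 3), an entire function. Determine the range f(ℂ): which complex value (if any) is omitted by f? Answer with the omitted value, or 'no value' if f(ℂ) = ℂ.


Little Picard bounds the complement of f(ℂ) to at most one point.
For every w ∈ ℂ, the equation p(z) − w = 0 is a nonconstant polynomial in z and hence has at least one root by the fundamental theorem of algebra. So p is surjective onto ℂ, omitting no value.

Omitted value: no value.


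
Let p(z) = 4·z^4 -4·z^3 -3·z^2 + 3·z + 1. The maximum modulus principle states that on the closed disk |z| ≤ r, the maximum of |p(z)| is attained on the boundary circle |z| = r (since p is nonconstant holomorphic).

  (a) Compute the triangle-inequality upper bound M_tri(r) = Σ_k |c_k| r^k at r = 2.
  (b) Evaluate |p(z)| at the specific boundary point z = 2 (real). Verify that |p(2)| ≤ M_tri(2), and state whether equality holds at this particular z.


Coefficients: c_0 = 1, c_1 = 3, c_2 = -3, c_3 = -4, c_4 = 4. Radius r = 2.
Part (a). Triangle bound: M_tri(r) = Σ_k |c_k| r^k
  = |1|·2^0 + |3|·2^1 + |-3|·2^2 + |-4|·2^3 + |4|·2^4
  = 1 + 6 + 12 + 32 + 64 = 115.
This bounds M(r) := max_{|z|=r} |p(z)| from above; equality holds iff all terms c_k z^k can be made to align in phase at a single z on |z|=r.
Part (b). At z = 2 (real, on the circle |z| = r):
  p(2) = (1)·2^0 + (3)·2^1 + (-3)·2^2 + (-4)·2^3 + (4)·2^4 = 27.
  |p(2)| = 27.
Check: |p(2)| = 27 ≤ 115 = M_tri(2). ✓ Equality does not hold at z = 2 (the coefficients have mixed signs, so the terms do not all align in phase there).

M_tri(2) = 115; |p(2)| = 27; equality at z=2: no.


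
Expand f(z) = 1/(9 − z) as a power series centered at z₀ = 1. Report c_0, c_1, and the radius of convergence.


Let w = z − z₀, so z = z₀ + w.
Then 9 − z = 9 − (z₀ + w) = (9 − z₀) − w = 8 − w.
f(z) = 1/(8 − w) = (1/(8)) · 1/(1 − w/(8)) = Σ_{n≥0} w^n / (8)^(n+1).
So c_n = 1/(8)^(n+1):
  c_0 = 1/(8)^1 = 1/8.
  c_1 = 1/(8)^2 = 1/64.
The series is valid for |w/d| < 1, i.e. |z − z₀| < |d|.
Radius of convergence: R = |9 − z₀| = |8| = 8 (distance from z₀ to the singularity z = 9).

c_0 = 1/8, c_1 = 1/64; R = 8.


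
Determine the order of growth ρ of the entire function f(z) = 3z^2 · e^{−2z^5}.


M(r) = max_{|z|=r} |3|·|z|^2·|e^{−2z^5}| = 3·r^2 · e^{2r^5} (the factors attain their maxima compatibly on |z|=r). Then log M(r) = log 3 + 2·log r + 2r^5, dominated by the last term, so log log M(r) ~ 5·log r. The polynomial factor 3z^2 contributes only a log r term and does not affect the order. ρ = 5.
Therefore ρ = 5.

Order ρ = 5.


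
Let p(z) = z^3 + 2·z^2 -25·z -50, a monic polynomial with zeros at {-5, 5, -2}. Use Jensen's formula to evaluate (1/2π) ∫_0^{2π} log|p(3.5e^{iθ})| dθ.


Zeros: -5, -2, 5; r = 3.5.
Inside |z| < r: -2. Outside (|z| ≥ r): -5, 5.
p(0) = -50, so log|p(0)| = log(50) = 3.9120.
Apply Jensen: I(r) = log|p(0)| + Σ_k log(r/|z_k|), summed over zeros inside |z| < r.
  log(r/|z_k|) for z_k = -2: log(3.5/2) = 0.5596
  Outside zeros (-5, 5) contribute nothing to the Jensen sum.
Sum over inside zeros: 0.5596.
I(r) = log|p(0)| + (inside sum) = 3.9120 + 0.5596 = 4.4716.
Note: since some zeros are outside |z| ≤ r, the simplified n·log(r) form does NOT apply — only the inside zeros contribute.

I(r) ≈ 4.4716.
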